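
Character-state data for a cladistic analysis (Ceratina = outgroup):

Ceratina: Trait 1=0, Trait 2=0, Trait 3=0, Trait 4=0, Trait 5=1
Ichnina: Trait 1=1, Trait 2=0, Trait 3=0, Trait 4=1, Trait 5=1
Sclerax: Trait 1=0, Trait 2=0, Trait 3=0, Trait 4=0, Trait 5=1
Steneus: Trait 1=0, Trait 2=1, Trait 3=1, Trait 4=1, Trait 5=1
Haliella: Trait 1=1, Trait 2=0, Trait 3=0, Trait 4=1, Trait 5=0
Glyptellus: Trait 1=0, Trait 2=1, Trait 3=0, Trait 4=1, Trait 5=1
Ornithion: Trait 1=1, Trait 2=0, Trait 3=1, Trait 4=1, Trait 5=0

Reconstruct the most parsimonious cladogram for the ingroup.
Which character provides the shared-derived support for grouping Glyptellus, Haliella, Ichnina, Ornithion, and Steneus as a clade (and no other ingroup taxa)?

Character polarity is set by the outgroup: the derived state is whichever differs from the outgroup's state, so for Trait 5 the derived state is '0', and for the remaining characters it is '1'.
Trait 1: derived state '1' in Haliella, Ichnina, and Ornithion only — synapomorphy for {Haliella, Ichnina, Ornithion}.
Only Glyptellus and Steneus show the derived state '1' for Trait 2, supporting them as a clade.
Trait 3 (state '1') occurs in Ornithion and Steneus but conflicts with the nesting implied by the other characters — most parsimoniously interpreted as homoplasy.
Only Glyptellus, Haliella, Ichnina, Ornithion, and Steneus show the derived state '1' for Trait 4, supporting them as a clade.
Trait 5: derived state '0' in Haliella and Ornithion only — synapomorphy for {Haliella, Ornithion}.
Most parsimonious ingroup topology: (Sclerax,(((Haliella,Ornithion),Ichnina),(Steneus,Glyptellus))).
The clade {Glyptellus, Haliella, Ichnina, Ornithion, Steneus} is supported by Trait 4: its derived state '1' occurs in exactly those taxa and in no other taxon (including the outgroup).

Trait 4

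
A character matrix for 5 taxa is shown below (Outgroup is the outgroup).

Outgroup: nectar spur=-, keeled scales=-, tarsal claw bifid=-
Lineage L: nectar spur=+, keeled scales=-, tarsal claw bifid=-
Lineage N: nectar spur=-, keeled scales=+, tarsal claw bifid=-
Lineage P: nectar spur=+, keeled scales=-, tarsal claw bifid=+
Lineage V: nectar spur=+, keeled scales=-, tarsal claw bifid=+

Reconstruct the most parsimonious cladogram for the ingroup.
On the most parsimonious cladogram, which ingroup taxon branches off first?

The outgroup has state '-' for every character, so '+' is the derived state throughout.
nectar spur: derived state '+' in Lineage L, Lineage P, and Lineage V only — synapomorphy for {Lineage L, Lineage P, Lineage V}.
keeled scales (derived state '+') is unique to Lineage N (autapomorphy; uninformative for grouping).
tarsal claw bifid (derived state '+') is shared by Lineage P and Lineage V — a synapomorphy uniting that clade.
Most parsimonious ingroup topology: ((Lineage L,(Lineage P,Lineage V)),Lineage N).
Lineage N is sister to the clade containing all other ingroup taxa, so it is the earliest-diverging (most basal) ingroup lineage.

Lineage N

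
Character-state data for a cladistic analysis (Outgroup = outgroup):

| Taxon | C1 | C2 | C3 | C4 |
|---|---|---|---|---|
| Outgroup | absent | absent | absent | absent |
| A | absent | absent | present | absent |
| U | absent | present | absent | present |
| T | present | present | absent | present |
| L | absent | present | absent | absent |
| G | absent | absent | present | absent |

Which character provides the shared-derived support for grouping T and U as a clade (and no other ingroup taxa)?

C4

The outgroup has state 'absent' for every character, so 'present' is the derived state throughout.
C1 (derived state 'present') is unique to T (autapomorphy; uninformative for grouping).
C2: derived state 'present' in L, T, and U only — synapomorphy for {L, T, U}.
C3: derived state 'present' in A and G only — synapomorphy for {A, G}.
Only T and U show the derived state 'present' for C4, supporting them as a clade.
Most parsimonious ingroup topology: ((A,G),((U,T),L)).
The clade {T, U} is supported by C4: its derived state 'present' occurs in exactly those taxa and in no other taxon (including the outgroup).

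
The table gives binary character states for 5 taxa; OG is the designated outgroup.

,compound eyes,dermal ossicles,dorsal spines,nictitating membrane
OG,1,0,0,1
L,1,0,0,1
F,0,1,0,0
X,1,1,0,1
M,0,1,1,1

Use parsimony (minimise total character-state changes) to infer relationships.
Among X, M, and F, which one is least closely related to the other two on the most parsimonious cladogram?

X

Character polarity is set by the outgroup: the derived state is whichever differs from the outgroup's state, so for compound eyes, nictitating membrane the derived state is '0', and for the remaining characters it is '1'.
Only F and M show the derived state '0' for compound eyes, supporting them as a clade.
dermal ossicles (derived state '1') is shared by F, M, and X — a synapomorphy uniting that clade.
dorsal spines: derived state '1' in M only — an autapomorphy, so it tells us nothing about relationships among taxa.
nictitating membrane (derived state '0') is unique to F (autapomorphy; uninformative for grouping).
Most parsimonious ingroup topology: (L,((F,M),X)).
M and F share a more recent common ancestor with each other than either does with X, so X is the least closely related of the three.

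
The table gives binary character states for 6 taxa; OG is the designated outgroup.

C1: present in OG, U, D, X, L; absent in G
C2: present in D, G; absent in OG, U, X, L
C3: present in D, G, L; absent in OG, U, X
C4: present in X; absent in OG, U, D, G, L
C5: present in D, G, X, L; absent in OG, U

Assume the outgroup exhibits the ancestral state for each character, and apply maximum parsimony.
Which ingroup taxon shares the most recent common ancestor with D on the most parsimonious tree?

Character polarity is set by the outgroup: the derived state is whichever differs from the outgroup's state, so for C1 the derived state is 'absent', and for the remaining characters it is 'present'.
C1 (derived state 'absent') is unique to G (autapomorphy; uninformative for grouping).
Only D and G show the derived state 'present' for C2, supporting them as a clade.
C3 (derived state 'present') is shared by D, G, and L — a synapomorphy uniting that clade.
C4: derived state 'present' in X only — an autapomorphy, so it tells us nothing about relationships among taxa.
C5 (derived state 'present') is shared by D, G, L, and X — a synapomorphy uniting that clade.
Most parsimonious ingroup topology: (U,(((D,G),L),X)).
D and G form a cherry on this tree, so they are sister taxa.

G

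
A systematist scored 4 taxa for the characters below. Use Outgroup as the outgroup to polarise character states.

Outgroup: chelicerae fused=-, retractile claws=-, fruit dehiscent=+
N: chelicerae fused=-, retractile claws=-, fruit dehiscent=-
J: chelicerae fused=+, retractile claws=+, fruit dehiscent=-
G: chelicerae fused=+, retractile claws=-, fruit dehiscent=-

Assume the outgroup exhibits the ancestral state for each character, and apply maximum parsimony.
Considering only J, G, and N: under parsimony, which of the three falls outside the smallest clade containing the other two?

N

Character polarity is set by the outgroup: the derived state is whichever differs from the outgroup's state, so for fruit dehiscent the derived state is '-', and for the remaining characters it is '+'.
Only G and J show the derived state '+' for chelicerae fused, supporting them as a clade.
retractile claws: derived state '+' in J only — an autapomorphy, so it tells us nothing about relationships among taxa.
fruit dehiscent (derived state '-') is shared by all ingroup taxa — unites the whole ingroup.
Most parsimonious ingroup topology: (N,(J,G)).
J and G share a more recent common ancestor with each other than either does with N, so N is the least closely related of the three.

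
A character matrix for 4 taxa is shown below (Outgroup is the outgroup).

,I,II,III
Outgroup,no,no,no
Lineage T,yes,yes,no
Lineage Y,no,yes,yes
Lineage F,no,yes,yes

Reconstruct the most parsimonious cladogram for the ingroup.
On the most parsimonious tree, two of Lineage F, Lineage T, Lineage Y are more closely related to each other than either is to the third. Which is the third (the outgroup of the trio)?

The outgroup has state 'no' for every character, so 'yes' is the derived state throughout.
I (derived state 'yes') is unique to Lineage T (autapomorphy; uninformative for grouping).
All ingroup taxa share the derived state 'yes' for II; it defines the ingroup but does not resolve relationships within it.
III (derived state 'yes') is shared by Lineage F and Lineage Y — a synapomorphy uniting that clade.
Most parsimonious ingroup topology: (Lineage T,(Lineage Y,Lineage F)).
Lineage Y and Lineage F share a more recent common ancestor with each other than either does with Lineage T, so Lineage T is the least closely related of the three.

Lineage T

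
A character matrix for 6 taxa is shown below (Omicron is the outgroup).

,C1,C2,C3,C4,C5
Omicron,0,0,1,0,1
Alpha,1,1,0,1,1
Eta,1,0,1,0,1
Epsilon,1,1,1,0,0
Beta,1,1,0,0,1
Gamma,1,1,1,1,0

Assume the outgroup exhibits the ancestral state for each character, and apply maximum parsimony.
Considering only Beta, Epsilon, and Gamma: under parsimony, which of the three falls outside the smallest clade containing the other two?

Character polarity is set by the outgroup: the derived state is whichever differs from the outgroup's state, so for C3, C5 the derived state is '0', and for the remaining characters it is '1'.
All ingroup taxa share the derived state '1' for C1; it defines the ingroup but does not resolve relationships within it.
Only Alpha, Beta, Epsilon, and Gamma show the derived state '1' for C2, supporting them as a clade.
Only Alpha and Beta show the derived state '0' for C3, supporting them as a clade.
C4 (state '1') occurs in Alpha and Gamma but conflicts with the nesting implied by the other characters — most parsimoniously interpreted as homoplasy.
C5 (derived state '0') is shared by Epsilon and Gamma — a synapomorphy uniting that clade.
Most parsimonious ingroup topology: (((Alpha,Beta),(Epsilon,Gamma)),Eta).
Epsilon and Gamma share a more recent common ancestor with each other than either does with Beta, so Beta is the least closely related of the three.

Beta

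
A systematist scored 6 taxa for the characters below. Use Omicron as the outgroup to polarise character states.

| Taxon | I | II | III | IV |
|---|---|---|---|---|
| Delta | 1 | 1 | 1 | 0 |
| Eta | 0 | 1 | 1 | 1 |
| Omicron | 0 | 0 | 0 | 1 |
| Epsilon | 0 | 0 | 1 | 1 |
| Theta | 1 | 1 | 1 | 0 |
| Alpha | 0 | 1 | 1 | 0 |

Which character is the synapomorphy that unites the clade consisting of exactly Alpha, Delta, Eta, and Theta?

II

Character polarity is set by the outgroup: the derived state is whichever differs from the outgroup's state, so for IV the derived state is '0', and for the remaining characters it is '1'.
I: derived state '1' in Delta and Theta only — synapomorphy for {Delta, Theta}.
II (derived state '1') is shared by Alpha, Delta, Eta, and Theta — a synapomorphy uniting that clade.
All ingroup taxa share the derived state '1' for III; it defines the ingroup but does not resolve relationships within it.
Only Alpha, Delta, and Theta show the derived state '0' for IV, supporting them as a clade.
Most parsimonious ingroup topology: (Epsilon,(Eta,((Delta,Theta),Alpha))).
The clade {Alpha, Delta, Eta, Theta} is supported by II: its derived state '1' occurs in exactly those taxa and in no other taxon (including the outgroup).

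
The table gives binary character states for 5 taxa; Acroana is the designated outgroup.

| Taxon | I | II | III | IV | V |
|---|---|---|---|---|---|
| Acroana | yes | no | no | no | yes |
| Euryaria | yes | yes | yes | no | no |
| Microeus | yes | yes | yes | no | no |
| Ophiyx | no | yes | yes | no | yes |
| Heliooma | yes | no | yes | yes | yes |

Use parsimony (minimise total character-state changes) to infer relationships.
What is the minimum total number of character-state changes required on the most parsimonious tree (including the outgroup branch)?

Character polarity is set by the outgroup: the derived state is whichever differs from the outgroup's state, so for I, V the derived state is 'no', and for the remaining characters it is 'yes'.
I (derived state 'no') is unique to Ophiyx (autapomorphy; uninformative for grouping).
Only Euryaria, Microeus, and Ophiyx show the derived state 'yes' for II, supporting them as a clade.
All ingroup taxa share the derived state 'yes' for III; it defines the ingroup but does not resolve relationships within it.
IV (derived state 'yes') is unique to Heliooma (autapomorphy; uninformative for grouping).
V (derived state 'no') is shared by Euryaria and Microeus — a synapomorphy uniting that clade.
Most parsimonious ingroup topology: (((Euryaria,Microeus),Ophiyx),Heliooma).
Changes per character on this tree: I: 1; II: 1; III: 1; IV: 1; V: 1.
Total = 5.

5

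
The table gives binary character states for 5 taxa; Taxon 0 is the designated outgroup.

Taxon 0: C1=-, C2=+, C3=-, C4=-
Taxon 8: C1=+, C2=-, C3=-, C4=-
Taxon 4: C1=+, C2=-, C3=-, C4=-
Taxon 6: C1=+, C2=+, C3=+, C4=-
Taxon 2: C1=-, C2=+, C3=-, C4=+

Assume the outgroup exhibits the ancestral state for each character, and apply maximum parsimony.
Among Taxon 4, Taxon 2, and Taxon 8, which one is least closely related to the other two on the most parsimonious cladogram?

Taxon 2

Character polarity is set by the outgroup: the derived state is whichever differs from the outgroup's state, so for C2 the derived state is '-', and for the remaining characters it is '+'.
Only Taxon 4, Taxon 6, and Taxon 8 show the derived state '+' for C1, supporting them as a clade.
C2: derived state '-' in Taxon 4 and Taxon 8 only — synapomorphy for {Taxon 4, Taxon 8}.
C3 (derived state '+') is unique to Taxon 6 (autapomorphy; uninformative for grouping).
C4 (derived state '+') is unique to Taxon 2 (autapomorphy; uninformative for grouping).
Most parsimonious ingroup topology: (((Taxon 8,Taxon 4),Taxon 6),Taxon 2).
Taxon 4 and Taxon 8 share a more recent common ancestor with each other than either does with Taxon 2, so Taxon 2 is the least closely related of the three.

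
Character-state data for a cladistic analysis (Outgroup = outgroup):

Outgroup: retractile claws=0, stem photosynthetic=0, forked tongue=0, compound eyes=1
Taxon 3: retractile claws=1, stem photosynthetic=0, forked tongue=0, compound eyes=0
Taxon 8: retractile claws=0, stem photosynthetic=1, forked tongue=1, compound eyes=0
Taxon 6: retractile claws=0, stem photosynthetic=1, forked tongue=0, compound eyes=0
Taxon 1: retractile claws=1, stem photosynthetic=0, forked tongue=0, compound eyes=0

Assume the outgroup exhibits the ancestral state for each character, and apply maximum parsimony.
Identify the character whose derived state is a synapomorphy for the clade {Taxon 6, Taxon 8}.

Character polarity is set by the outgroup: the derived state is whichever differs from the outgroup's state, so for compound eyes the derived state is '0', and for the remaining characters it is '1'.
retractile claws (derived state '1') is shared by Taxon 1 and Taxon 3 — a synapomorphy uniting that clade.
Only Taxon 6 and Taxon 8 show the derived state '1' for stem photosynthetic, supporting them as a clade.
forked tongue (derived state '1') is unique to Taxon 8 (autapomorphy; uninformative for grouping).
compound eyes (derived state '0') is shared by all ingroup taxa — unites the whole ingroup.
Most parsimonious ingroup topology: ((Taxon 3,Taxon 1),(Taxon 8,Taxon 6)).
The clade {Taxon 6, Taxon 8} is supported by stem photosynthetic: its derived state '1' occurs in exactly those taxa and in no other taxon (including the outgroup).

stem photosynthetic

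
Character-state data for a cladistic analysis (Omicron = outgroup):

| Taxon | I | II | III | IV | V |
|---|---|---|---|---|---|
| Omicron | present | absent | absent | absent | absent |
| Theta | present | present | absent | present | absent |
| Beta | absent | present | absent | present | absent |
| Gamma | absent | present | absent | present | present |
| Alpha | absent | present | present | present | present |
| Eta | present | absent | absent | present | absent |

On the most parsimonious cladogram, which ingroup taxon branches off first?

Character polarity is set by the outgroup: the derived state is whichever differs from the outgroup's state, so for I the derived state is 'absent', and for the remaining characters it is 'present'.
I: derived state 'absent' in Alpha, Beta, and Gamma only — synapomorphy for {Alpha, Beta, Gamma}.
Only Alpha, Beta, Gamma, and Theta show the derived state 'present' for II, supporting them as a clade.
III (derived state 'present') is unique to Alpha (autapomorphy; uninformative for grouping).
All ingroup taxa share the derived state 'present' for IV; it defines the ingroup but does not resolve relationships within it.
V: derived state 'present' in Alpha and Gamma only — synapomorphy for {Alpha, Gamma}.
Most parsimonious ingroup topology: (Eta,((Beta,(Alpha,Gamma)),Theta)).
Eta is sister to the clade containing all other ingroup taxa, so it is the earliest-diverging (most basal) ingroup lineage.

Eta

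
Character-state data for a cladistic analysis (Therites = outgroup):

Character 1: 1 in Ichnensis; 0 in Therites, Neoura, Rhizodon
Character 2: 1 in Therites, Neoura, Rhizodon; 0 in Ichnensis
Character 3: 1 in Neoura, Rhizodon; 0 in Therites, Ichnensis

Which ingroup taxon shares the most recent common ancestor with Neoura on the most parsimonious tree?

Character polarity is set by the outgroup: the derived state is whichever differs from the outgroup's state, so for Character 2 the derived state is '0', and for the remaining characters it is '1'.
Character 1 (derived state '1') is unique to Ichnensis (autapomorphy; uninformative for grouping).
Character 2 (derived state '0') is unique to Ichnensis (autapomorphy; uninformative for grouping).
Character 3 (derived state '1') is shared by Neoura and Rhizodon — a synapomorphy uniting that clade.
Most parsimonious ingroup topology: (Ichnensis,(Neoura,Rhizodon)).
Neoura and Rhizodon form a cherry on this tree, so they are sister taxa.

Rhizodon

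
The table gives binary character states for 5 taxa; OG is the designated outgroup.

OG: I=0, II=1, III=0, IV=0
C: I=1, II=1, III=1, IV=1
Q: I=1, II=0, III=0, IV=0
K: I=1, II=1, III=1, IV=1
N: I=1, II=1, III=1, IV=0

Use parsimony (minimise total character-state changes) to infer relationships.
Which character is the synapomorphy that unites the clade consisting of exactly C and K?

IV

Character polarity is set by the outgroup: the derived state is whichever differs from the outgroup's state, so for II the derived state is '0', and for the remaining characters it is '1'.
I (derived state '1') is shared by all ingroup taxa — unites the whole ingroup.
II: derived state '0' in Q only — an autapomorphy, so it tells us nothing about relationships among taxa.
Only C, K, and N show the derived state '1' for III, supporting them as a clade.
IV (derived state '1') is shared by C and K — a synapomorphy uniting that clade.
Most parsimonious ingroup topology: (((C,K),N),Q).
The clade {C, K} is supported by IV: its derived state '1' occurs in exactly those taxa and in no other taxon (including the outgroup).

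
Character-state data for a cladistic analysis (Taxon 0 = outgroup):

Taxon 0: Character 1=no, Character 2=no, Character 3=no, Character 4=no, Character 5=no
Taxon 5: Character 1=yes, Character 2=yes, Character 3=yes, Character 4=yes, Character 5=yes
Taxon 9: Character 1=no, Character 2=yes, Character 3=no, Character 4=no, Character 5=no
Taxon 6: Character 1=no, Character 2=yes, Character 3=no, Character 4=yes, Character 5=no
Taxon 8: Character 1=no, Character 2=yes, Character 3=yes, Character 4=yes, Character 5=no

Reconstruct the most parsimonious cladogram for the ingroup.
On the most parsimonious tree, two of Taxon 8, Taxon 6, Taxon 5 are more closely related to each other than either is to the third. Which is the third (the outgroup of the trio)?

Taxon 6

The outgroup has state 'no' for every character, so 'yes' is the derived state throughout.
Character 1 (derived state 'yes') is unique to Taxon 5 (autapomorphy; uninformative for grouping).
All ingroup taxa share the derived state 'yes' for Character 2; it defines the ingroup but does not resolve relationships within it.
Only Taxon 5 and Taxon 8 show the derived state 'yes' for Character 3, supporting them as a clade.
Character 4 (derived state 'yes') is shared by Taxon 5, Taxon 6, and Taxon 8 — a synapomorphy uniting that clade.
Character 5 (derived state 'yes') is unique to Taxon 5 (autapomorphy; uninformative for grouping).
Most parsimonious ingroup topology: (((Taxon 5,Taxon 8),Taxon 6),Taxon 9).
Taxon 5 and Taxon 8 share a more recent common ancestor with each other than either does with Taxon 6, so Taxon 6 is the least closely related of the three.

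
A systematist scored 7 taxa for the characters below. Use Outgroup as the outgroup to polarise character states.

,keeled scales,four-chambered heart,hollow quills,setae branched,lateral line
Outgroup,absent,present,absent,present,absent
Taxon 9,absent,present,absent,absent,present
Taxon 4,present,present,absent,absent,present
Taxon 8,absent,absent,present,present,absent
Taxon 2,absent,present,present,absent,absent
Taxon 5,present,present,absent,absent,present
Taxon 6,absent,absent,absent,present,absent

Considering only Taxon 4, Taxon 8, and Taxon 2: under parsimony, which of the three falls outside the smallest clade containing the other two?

Character polarity is set by the outgroup: the derived state is whichever differs from the outgroup's state, so for four-chambered heart, setae branched the derived state is 'absent', and for the remaining characters it is 'present'.
Only Taxon 4 and Taxon 5 show the derived state 'present' for keeled scales, supporting them as a clade.
four-chambered heart (derived state 'absent') is shared by Taxon 6 and Taxon 8 — a synapomorphy uniting that clade.
hollow quills (state 'present') occurs in Taxon 2 and Taxon 8 but conflicts with the nesting implied by the other characters — most parsimoniously interpreted as homoplasy.
setae branched (derived state 'absent') is shared by Taxon 2, Taxon 4, Taxon 5, and Taxon 9 — a synapomorphy uniting that clade.
lateral line: derived state 'present' in Taxon 4, Taxon 5, and Taxon 9 only — synapomorphy for {Taxon 4, Taxon 5, Taxon 9}.
Most parsimonious ingroup topology: (((Taxon 9,(Taxon 4,Taxon 5)),Taxon 2),(Taxon 8,Taxon 6)).
Taxon 4 and Taxon 2 share a more recent common ancestor with each other than either does with Taxon 8, so Taxon 8 is the least closely related of the three.

Taxon 8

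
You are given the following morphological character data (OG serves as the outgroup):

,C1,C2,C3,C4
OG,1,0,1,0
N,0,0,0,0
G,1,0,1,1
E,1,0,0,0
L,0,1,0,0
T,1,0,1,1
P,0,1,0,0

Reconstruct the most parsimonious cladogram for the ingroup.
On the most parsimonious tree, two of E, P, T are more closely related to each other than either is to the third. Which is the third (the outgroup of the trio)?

Character polarity is set by the outgroup: the derived state is whichever differs from the outgroup's state, so for C1, C3 the derived state is '0', and for the remaining characters it is '1'.
C1: derived state '0' in L, N, and P only — synapomorphy for {L, N, P}.
Only L and P show the derived state '1' for C2, supporting them as a clade.
C3: derived state '0' in E, L, N, and P only — synapomorphy for {E, L, N, P}.
Only G and T show the derived state '1' for C4, supporting them as a clade.
Most parsimonious ingroup topology: (((N,(L,P)),E),(G,T)).
P and E share a more recent common ancestor with each other than either does with T, so T is the least closely related of the three.

T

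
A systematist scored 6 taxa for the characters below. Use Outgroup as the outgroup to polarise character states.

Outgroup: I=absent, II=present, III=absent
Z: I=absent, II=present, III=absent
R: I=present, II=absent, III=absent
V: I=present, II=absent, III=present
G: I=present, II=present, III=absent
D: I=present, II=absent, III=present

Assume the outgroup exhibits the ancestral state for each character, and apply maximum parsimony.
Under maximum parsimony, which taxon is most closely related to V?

Character polarity is set by the outgroup: the derived state is whichever differs from the outgroup's state, so for II the derived state is 'absent', and for the remaining characters it is 'present'.
I: derived state 'present' in D, G, R, and V only — synapomorphy for {D, G, R, V}.
II: derived state 'absent' in D, R, and V only — synapomorphy for {D, R, V}.
Only D and V show the derived state 'present' for III, supporting them as a clade.
Most parsimonious ingroup topology: (Z,((R,(V,D)),G)).
V and D form a cherry on this tree, so they are sister taxa.

D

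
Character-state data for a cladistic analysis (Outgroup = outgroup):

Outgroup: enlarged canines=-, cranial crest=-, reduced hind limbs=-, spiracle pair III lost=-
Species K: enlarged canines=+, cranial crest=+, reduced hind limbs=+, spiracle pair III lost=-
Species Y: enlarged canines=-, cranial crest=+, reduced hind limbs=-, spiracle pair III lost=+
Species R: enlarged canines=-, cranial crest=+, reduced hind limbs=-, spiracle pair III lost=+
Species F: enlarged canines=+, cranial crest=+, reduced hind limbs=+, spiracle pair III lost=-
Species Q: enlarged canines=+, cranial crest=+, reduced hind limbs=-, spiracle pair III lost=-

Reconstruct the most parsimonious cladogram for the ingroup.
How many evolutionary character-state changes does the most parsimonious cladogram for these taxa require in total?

The outgroup has state '-' for every character, so '+' is the derived state throughout.
Only Species F, Species K, and Species Q show the derived state '+' for enlarged canines, supporting them as a clade.
cranial crest (derived state '+') is shared by all ingroup taxa — unites the whole ingroup.
Only Species F and Species K show the derived state '+' for reduced hind limbs, supporting them as a clade.
Only Species R and Species Y show the derived state '+' for spiracle pair III lost, supporting them as a clade.
Most parsimonious ingroup topology: (((Species K,Species F),Species Q),(Species Y,Species R)).
Changes per character on this tree: enlarged canines: 1; cranial crest: 1; reduced hind limbs: 1; spiracle pair III lost: 1.
Total = 4.

4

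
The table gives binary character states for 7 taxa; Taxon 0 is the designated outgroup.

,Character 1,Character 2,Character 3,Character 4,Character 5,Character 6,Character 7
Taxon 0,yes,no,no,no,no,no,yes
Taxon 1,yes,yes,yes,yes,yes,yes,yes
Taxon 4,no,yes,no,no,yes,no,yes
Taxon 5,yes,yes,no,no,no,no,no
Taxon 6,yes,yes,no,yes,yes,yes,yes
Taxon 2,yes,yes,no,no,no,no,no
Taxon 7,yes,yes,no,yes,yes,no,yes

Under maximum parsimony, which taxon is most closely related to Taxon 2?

Taxon 5

Character polarity is set by the outgroup: the derived state is whichever differs from the outgroup's state, so for Character 1, Character 7 the derived state is 'no', and for the remaining characters it is 'yes'.
Character 1: derived state 'no' in Taxon 4 only — an autapomorphy, so it tells us nothing about relationships among taxa.
All ingroup taxa share the derived state 'yes' for Character 2; it defines the ingroup but does not resolve relationships within it.
Character 3: derived state 'yes' in Taxon 1 only — an autapomorphy, so it tells us nothing about relationships among taxa.
Only Taxon 1, Taxon 6, and Taxon 7 show the derived state 'yes' for Character 4, supporting them as a clade.
Character 5: derived state 'yes' in Taxon 1, Taxon 4, Taxon 6, and Taxon 7 only — synapomorphy for {Taxon 1, Taxon 4, Taxon 6, Taxon 7}.
Only Taxon 1 and Taxon 6 show the derived state 'yes' for Character 6, supporting them as a clade.
Character 7 (derived state 'no') is shared by Taxon 2 and Taxon 5 — a synapomorphy uniting that clade.
Most parsimonious ingroup topology: ((((Taxon 1,Taxon 6),Taxon 7),Taxon 4),(Taxon 5,Taxon 2)).
Taxon 2 and Taxon 5 form a cherry on this tree, so they are sister taxa.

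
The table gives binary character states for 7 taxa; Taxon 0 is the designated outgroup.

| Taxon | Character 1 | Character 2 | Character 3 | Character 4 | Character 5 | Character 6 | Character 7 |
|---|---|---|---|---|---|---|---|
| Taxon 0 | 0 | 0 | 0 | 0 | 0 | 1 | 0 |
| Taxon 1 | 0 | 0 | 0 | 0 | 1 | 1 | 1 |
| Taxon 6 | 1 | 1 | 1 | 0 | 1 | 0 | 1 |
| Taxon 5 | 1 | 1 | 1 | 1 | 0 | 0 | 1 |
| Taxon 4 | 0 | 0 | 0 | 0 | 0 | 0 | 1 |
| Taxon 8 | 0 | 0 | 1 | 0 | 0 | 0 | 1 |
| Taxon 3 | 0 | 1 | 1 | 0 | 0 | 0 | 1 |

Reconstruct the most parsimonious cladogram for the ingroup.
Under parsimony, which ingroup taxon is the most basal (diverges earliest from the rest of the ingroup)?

Character polarity is set by the outgroup: the derived state is whichever differs from the outgroup's state, so for Character 6 the derived state is '0', and for the remaining characters it is '1'.
Character 1 (derived state '1') is shared by Taxon 5 and Taxon 6 — a synapomorphy uniting that clade.
Character 2: derived state '1' in Taxon 3, Taxon 5, and Taxon 6 only — synapomorphy for {Taxon 3, Taxon 5, Taxon 6}.
Character 3: derived state '1' in Taxon 3, Taxon 5, Taxon 6, and Taxon 8 only — synapomorphy for {Taxon 3, Taxon 5, Taxon 6, Taxon 8}.
Character 4: derived state '1' in Taxon 5 only — an autapomorphy, so it tells us nothing about relationships among taxa.
Character 5 groups Taxon 1 and Taxon 6, which is incompatible with the clades supported by the remaining characters; treating it as convergent (homoplasy) costs fewer steps than any alternative tree.
Character 6: derived state '0' in Taxon 3, Taxon 4, Taxon 5, Taxon 6, and Taxon 8 only — synapomorphy for {Taxon 3, Taxon 4, Taxon 5, Taxon 6, Taxon 8}.
Character 7 (derived state '1') is shared by all ingroup taxa — unites the whole ingroup.
Most parsimonious ingroup topology: (Taxon 1,((((Taxon 6,Taxon 5),Taxon 3),Taxon 8),Taxon 4)).
Taxon 1 is sister to the clade containing all other ingroup taxa, so it is the earliest-diverging (most basal) ingroup lineage.

Taxon 1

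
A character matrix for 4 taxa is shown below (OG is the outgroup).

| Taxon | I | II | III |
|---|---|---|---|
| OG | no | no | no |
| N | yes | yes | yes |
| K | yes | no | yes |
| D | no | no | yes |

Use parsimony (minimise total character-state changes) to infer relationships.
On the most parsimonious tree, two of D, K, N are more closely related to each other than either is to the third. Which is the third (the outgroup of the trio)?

D

The outgroup has state 'no' for every character, so 'yes' is the derived state throughout.
I (derived state 'yes') is shared by K and N — a synapomorphy uniting that clade.
II (derived state 'yes') is unique to N (autapomorphy; uninformative for grouping).
All ingroup taxa share the derived state 'yes' for III; it defines the ingroup but does not resolve relationships within it.
Most parsimonious ingroup topology: ((N,K),D).
K and N share a more recent common ancestor with each other than either does with D, so D is the least closely related of the three.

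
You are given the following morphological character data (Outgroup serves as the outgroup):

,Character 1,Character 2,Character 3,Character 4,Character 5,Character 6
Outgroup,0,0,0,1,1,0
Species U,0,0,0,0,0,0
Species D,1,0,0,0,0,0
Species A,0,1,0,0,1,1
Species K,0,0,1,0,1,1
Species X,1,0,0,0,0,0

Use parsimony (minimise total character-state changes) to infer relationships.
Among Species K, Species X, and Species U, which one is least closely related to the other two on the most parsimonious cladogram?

Species K

Character polarity is set by the outgroup: the derived state is whichever differs from the outgroup's state, so for Character 4, Character 5 the derived state is '0', and for the remaining characters it is '1'.
Only Species D and Species X show the derived state '1' for Character 1, supporting them as a clade.
Character 2 (derived state '1') is unique to Species A (autapomorphy; uninformative for grouping).
Character 3: derived state '1' in Species K only — an autapomorphy, so it tells us nothing about relationships among taxa.
All ingroup taxa share the derived state '0' for Character 4; it defines the ingroup but does not resolve relationships within it.
Only Species D, Species U, and Species X show the derived state '0' for Character 5, supporting them as a clade.
Only Species A and Species K show the derived state '1' for Character 6, supporting them as a clade.
Most parsimonious ingroup topology: ((Species U,(Species D,Species X)),(Species A,Species K)).
Species X and Species U share a more recent common ancestor with each other than either does with Species K, so Species K is the least closely related of the three.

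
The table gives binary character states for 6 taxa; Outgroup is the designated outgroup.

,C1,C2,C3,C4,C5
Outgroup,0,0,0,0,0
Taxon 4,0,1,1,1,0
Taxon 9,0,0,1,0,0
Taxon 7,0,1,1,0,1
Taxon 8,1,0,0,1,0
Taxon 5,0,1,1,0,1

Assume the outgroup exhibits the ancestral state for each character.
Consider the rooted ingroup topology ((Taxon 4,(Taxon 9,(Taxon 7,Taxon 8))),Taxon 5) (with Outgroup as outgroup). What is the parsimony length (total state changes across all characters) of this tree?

Map each character onto ((Taxon 4,(Taxon 9,(Taxon 7,Taxon 8))),Taxon 5) (rooted by Outgroup) and count the minimum state changes it requires (Fitch parsimony):
C1: 1; C2: 3; C3: 2; C4: 2; C5: 2.
Total tree length = 10.

10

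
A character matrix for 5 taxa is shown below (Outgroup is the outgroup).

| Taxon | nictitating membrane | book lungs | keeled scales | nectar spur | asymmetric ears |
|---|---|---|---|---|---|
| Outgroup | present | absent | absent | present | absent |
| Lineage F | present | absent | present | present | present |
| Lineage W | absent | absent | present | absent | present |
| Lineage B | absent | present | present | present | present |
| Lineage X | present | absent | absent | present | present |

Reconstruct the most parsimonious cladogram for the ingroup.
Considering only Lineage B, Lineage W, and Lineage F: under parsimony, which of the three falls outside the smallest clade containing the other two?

Lineage F

Character polarity is set by the outgroup: the derived state is whichever differs from the outgroup's state, so for nictitating membrane, nectar spur the derived state is 'absent', and for the remaining characters it is 'present'.
Only Lineage B and Lineage W show the derived state 'absent' for nictitating membrane, supporting them as a clade.
book lungs (derived state 'present') is unique to Lineage B (autapomorphy; uninformative for grouping).
Only Lineage B, Lineage F, and Lineage W show the derived state 'present' for keeled scales, supporting them as a clade.
nectar spur (derived state 'absent') is unique to Lineage W (autapomorphy; uninformative for grouping).
asymmetric ears (derived state 'present') is shared by all ingroup taxa — unites the whole ingroup.
Most parsimonious ingroup topology: ((Lineage F,(Lineage W,Lineage B)),Lineage X).
Lineage W and Lineage B share a more recent common ancestor with each other than either does with Lineage F, so Lineage F is the least closely related of the three.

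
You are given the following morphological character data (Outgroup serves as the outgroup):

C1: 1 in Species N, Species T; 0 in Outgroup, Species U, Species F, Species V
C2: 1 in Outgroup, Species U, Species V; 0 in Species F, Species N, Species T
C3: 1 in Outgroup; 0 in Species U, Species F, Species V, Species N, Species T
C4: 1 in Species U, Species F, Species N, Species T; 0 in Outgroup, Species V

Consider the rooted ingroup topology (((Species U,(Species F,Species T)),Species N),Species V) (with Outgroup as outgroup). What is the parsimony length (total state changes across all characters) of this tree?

Map each character onto (((Species U,(Species F,Species T)),Species N),Species V) (rooted by Outgroup) and count the minimum state changes it requires (Fitch parsimony):
C1: 2; C2: 2; C3: 1; C4: 1.
Total tree length = 6.

6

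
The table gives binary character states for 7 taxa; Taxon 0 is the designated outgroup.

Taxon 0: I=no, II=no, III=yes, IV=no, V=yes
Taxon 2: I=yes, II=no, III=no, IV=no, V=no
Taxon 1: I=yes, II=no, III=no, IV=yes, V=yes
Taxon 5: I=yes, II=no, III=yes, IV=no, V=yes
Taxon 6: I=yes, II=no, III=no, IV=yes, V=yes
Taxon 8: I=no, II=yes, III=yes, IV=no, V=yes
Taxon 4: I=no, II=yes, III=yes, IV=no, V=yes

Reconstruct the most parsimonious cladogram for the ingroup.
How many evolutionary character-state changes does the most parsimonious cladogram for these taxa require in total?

Character polarity is set by the outgroup: the derived state is whichever differs from the outgroup's state, so for III, V the derived state is 'no', and for the remaining characters it is 'yes'.
I (derived state 'yes') is shared by Taxon 1, Taxon 2, Taxon 5, and Taxon 6 — a synapomorphy uniting that clade.
II: derived state 'yes' in Taxon 4 and Taxon 8 only — synapomorphy for {Taxon 4, Taxon 8}.
III: derived state 'no' in Taxon 1, Taxon 2, and Taxon 6 only — synapomorphy for {Taxon 1, Taxon 2, Taxon 6}.
Only Taxon 1 and Taxon 6 show the derived state 'yes' for IV, supporting them as a clade.
V: derived state 'no' in Taxon 2 only — an autapomorphy, so it tells us nothing about relationships among taxa.
Most parsimonious ingroup topology: (((Taxon 2,(Taxon 1,Taxon 6)),Taxon 5),(Taxon 8,Taxon 4)).
Changes per character on this tree: I: 1; II: 1; III: 1; IV: 1; V: 1.
Total = 5.

5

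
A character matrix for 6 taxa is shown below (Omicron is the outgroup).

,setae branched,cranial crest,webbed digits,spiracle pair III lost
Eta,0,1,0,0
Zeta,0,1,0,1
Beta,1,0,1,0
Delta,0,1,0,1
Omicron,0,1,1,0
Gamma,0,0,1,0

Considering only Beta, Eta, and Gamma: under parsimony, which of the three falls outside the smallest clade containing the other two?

Character polarity is set by the outgroup: the derived state is whichever differs from the outgroup's state, so for cranial crest, webbed digits the derived state is '0', and for the remaining characters it is '1'.
setae branched: derived state '1' in Beta only — an autapomorphy, so it tells us nothing about relationships among taxa.
Only Beta and Gamma show the derived state '0' for cranial crest, supporting them as a clade.
Only Delta, Eta, and Zeta show the derived state '0' for webbed digits, supporting them as a clade.
spiracle pair III lost: derived state '1' in Delta and Zeta only — synapomorphy for {Delta, Zeta}.
Most parsimonious ingroup topology: ((Beta,Gamma),((Zeta,Delta),Eta)).
Beta and Gamma share a more recent common ancestor with each other than either does with Eta, so Eta is the least closely related of the three.

Eta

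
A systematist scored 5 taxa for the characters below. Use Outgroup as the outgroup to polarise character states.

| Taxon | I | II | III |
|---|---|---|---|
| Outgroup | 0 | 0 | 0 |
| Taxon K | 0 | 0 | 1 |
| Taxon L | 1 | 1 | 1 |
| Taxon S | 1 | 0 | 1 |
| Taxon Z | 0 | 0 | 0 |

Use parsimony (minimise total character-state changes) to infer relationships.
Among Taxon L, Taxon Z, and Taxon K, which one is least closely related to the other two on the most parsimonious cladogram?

The outgroup has state '0' for every character, so '1' is the derived state throughout.
Only Taxon L and Taxon S show the derived state '1' for I, supporting them as a clade.
II: derived state '1' in Taxon L only — an autapomorphy, so it tells us nothing about relationships among taxa.
Only Taxon K, Taxon L, and Taxon S show the derived state '1' for III, supporting them as a clade.
Most parsimonious ingroup topology: ((Taxon K,(Taxon L,Taxon S)),Taxon Z).
Taxon L and Taxon K share a more recent common ancestor with each other than either does with Taxon Z, so Taxon Z is the least closely related of the three.

Taxon Z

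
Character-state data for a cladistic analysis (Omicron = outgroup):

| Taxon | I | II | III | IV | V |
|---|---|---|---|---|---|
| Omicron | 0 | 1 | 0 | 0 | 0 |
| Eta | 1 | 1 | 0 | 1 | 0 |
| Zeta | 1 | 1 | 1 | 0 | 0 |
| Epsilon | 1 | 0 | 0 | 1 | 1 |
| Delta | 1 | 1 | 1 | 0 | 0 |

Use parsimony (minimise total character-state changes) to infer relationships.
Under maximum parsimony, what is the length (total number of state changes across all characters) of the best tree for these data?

5

Character polarity is set by the outgroup: the derived state is whichever differs from the outgroup's state, so for II the derived state is '0', and for the remaining characters it is '1'.
All ingroup taxa share the derived state '1' for I; it defines the ingroup but does not resolve relationships within it.
II (derived state '0') is unique to Epsilon (autapomorphy; uninformative for grouping).
III (derived state '1') is shared by Delta and Zeta — a synapomorphy uniting that clade.
Only Epsilon and Eta show the derived state '1' for IV, supporting them as a clade.
V (derived state '1') is unique to Epsilon (autapomorphy; uninformative for grouping).
Most parsimonious ingroup topology: ((Eta,Epsilon),(Zeta,Delta)).
Changes per character on this tree: I: 1; II: 1; III: 1; IV: 1; V: 1.
Total = 5.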